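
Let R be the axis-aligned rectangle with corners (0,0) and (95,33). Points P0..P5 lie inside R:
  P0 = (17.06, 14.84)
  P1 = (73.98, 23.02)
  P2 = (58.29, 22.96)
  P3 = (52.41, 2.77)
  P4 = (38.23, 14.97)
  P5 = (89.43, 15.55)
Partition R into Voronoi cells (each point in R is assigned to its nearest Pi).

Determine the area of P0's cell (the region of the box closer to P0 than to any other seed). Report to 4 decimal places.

Area of P0's cell: 911.9618

1. box [0,95]×[0,33]: [(0, 0) (95, 0) (95, 33) (0, 33)]
2. ⊥bis P0·P1 via (45.52,18.93): [(0, 0) (48.2404, 0) (43.498, 33) (0, 33)]  |A|=1513.6841
3. ⊥bis P0·P2 via (37.675,18.9): [(0, 0) (41.3972, 0) (34.8981, 33) (0, 33)]  |A|=1258.873
4. ⊥bis P0·P3 via (34.735,8.805): [(0, 0) (31.7286, 0) (37.8604, 17.9585) (34.8981, 33) (0, 33)]  |A|=1172.0555
5. ⊥bis P0·P4 via (27.645,14.905): [(0, 0) (27.7365, 0) (27.5339, 33) (0, 33)]  |A|=911.9618
6. ⊥bis P0·P5 via (53.245,15.195): [(0, 0) (27.7365, 0) (27.5339, 33) (0, 33)]  |A|=911.9618
7. canonical 4-gon: [(0, 0) (27.7365, 0) (27.5339, 33) (0, 33)]
8. shoelace: 911.9618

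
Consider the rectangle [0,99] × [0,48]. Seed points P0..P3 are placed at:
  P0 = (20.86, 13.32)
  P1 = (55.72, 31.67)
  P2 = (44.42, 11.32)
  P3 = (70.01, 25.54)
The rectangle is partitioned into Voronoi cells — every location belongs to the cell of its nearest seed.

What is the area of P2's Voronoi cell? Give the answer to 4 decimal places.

1. box [0,99]×[0,48]: [(0, 0) (99, 0) (99, 48) (0, 48)]
2. ⊥bis P2·P0 via (32.64,12.32): [(31.5942, 0) (99, 0) (99, 48) (35.6689, 48)]  |A|=3137.6875
3. ⊥bis P2·P1 via (50.07,21.495): [(34.1684, 30.3249) (31.5942, 0) (88.78, 0)]  |A|=867.0768
4. ⊥bis P2·P3 via (57.215,18.43): [(57.9403, 17.1248) (34.1684, 30.3249) (31.5942, 0) (67.4563, 0)]  |A|=684.4949
5. canonical 4-gon: [(57.9403, 17.1248) (34.1684, 30.3249) (31.5942, 0) (67.4563, 0)]
6. shoelace: 684.4949

Area of P2's cell: 684.4949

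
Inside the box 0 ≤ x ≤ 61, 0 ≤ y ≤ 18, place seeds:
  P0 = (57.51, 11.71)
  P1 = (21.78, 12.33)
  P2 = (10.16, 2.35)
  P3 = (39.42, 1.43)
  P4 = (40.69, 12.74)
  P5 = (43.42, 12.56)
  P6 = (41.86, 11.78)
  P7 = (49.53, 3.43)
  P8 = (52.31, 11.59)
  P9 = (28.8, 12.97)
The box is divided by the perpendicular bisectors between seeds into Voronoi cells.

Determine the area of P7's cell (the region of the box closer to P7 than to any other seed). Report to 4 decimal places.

1. box [0,61]×[0,18]: [(0, 0) (61, 0) (61, 18) (0, 18)]
2. ⊥bis P7·P0 via (53.52,7.57): [(0, 0) (61, 0) (61, 0.361) (42.6979, 18) (0, 18)]  |A|=936.5847
3. ⊥bis P7·P1 via (35.655,7.88): [(33.1277, 0) (61, 0) (61, 0.361) (42.6979, 18) (38.9007, 18)]  |A|=288.329
4. ⊥bis P7·P2 via (29.845,2.89): [(33.1277, 0) (61, 0) (61, 0.361) (42.6979, 18) (38.9007, 18)]  |A|=288.329
5. ⊥bis P7·P3 via (44.475,2.43): [(44.9557, 0) (61, 0) (61, 0.361) (42.6979, 18) (41.3949, 18)]  |A|=159.4294
6. ⊥bis P7·P4 via (45.11,8.085): [(43.6336, 6.6832) (44.9557, 0) (61, 0) (61, 0.361) (49.0772, 11.8519)]  |A|=118.8363
7. ⊥bis P7·P5 via (46.475,7.995): [(43.7366, 6.1624) (44.9557, 0) (61, 0) (61, 0.361) (50.3726, 10.6034)]  |A|=110.1338
8. ⊥bis P7·P6 via (45.695,7.605): [(45.1656, 7.1187) (43.7963, 5.8609) (44.9557, 0) (61, 0) (61, 0.361) (50.3726, 10.6034)]  |A|=109.8898
9. ⊥bis P7·P8 via (50.92,7.51): [(47.4943, 8.6771) (45.1656, 7.1187) (43.7963, 5.8609) (44.9557, 0) (61, 0) (61, 0.361) (55.0379, 6.1071)]  |A|=98.9256
10. ⊥bis P7·P9 via (39.165,8.2): [(47.4943, 8.6771) (45.1656, 7.1187) (43.7963, 5.8609) (44.9557, 0) (61, 0) (61, 0.361) (55.0379, 6.1071)]  |A|=98.9256
11. canonical 7-gon: [(47.4943, 8.6771) (45.1656, 7.1187) (43.7963, 5.8609) (44.9557, 0) (61, 0) (61, 0.361) (55.0379, 6.1071)]
12. shoelace: 98.9256

Area of P7's cell: 98.9256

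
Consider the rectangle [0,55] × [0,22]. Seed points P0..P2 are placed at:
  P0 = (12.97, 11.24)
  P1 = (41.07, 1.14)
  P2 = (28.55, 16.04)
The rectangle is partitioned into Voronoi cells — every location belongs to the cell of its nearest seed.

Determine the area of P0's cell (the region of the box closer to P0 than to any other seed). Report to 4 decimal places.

1. box [0,55]×[0,22]: [(0, 0) (55, 0) (55, 22) (0, 22)]
2. ⊥bis P0·P1 via (27.02,6.19): [(0, 0) (24.7951, 0) (32.7026, 22) (0, 22)]  |A|=632.4749
3. ⊥bis P0·P2 via (20.76,13.64): [(0, 0) (24.7951, 0) (24.8851, 0.2505) (18.1844, 22) (0, 22)]  |A|=474.5928
4. canonical 5-gon: [(0, 0) (24.7951, 0) (24.8851, 0.2505) (18.1844, 22) (0, 22)]
5. shoelace: 474.5928

Area of P0's cell: 474.5928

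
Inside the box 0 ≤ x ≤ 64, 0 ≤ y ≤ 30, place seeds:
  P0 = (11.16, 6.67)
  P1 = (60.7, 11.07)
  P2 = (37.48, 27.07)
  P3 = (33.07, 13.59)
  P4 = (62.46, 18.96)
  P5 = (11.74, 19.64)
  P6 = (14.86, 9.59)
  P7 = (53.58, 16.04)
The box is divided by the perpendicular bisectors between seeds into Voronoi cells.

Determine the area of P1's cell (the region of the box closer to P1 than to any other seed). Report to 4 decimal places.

Area of P1's cell: 166.8628

1. box [0,64]×[0,30]: [(0, 0) (64, 0) (64, 30) (0, 30)]
2. ⊥bis P1·P0 via (35.93,8.87): [(36.7178, 0) (64, 0) (64, 30) (34.0533, 30)]  |A|=858.4335
3. ⊥bis P1·P2 via (49.09,19.07): [(36.6301, 0.9876) (36.7178, 0) (64, 0) (64, 30) (56.6214, 30)]  |A|=531.055
4. ⊥bis P1·P3 via (46.885,12.33): [(47.2571, 16.41) (45.7604, 0) (64, 0) (64, 30) (56.6214, 30)]  |A|=450.9363
5. ⊥bis P1·P4 via (61.58,15.015): [(48.3321, 17.9702) (47.2571, 16.41) (45.7604, 0) (64, 0) (64, 14.4752)]  |A|=284.9345
6. ⊥bis P1·P5 via (36.22,15.355): [(48.3321, 17.9702) (47.2571, 16.41) (45.7604, 0) (64, 0) (64, 14.4752)]  |A|=284.9345
7. ⊥bis P1·P6 via (37.78,10.33): [(48.3321, 17.9702) (47.2571, 16.41) (45.7604, 0) (64, 0) (64, 14.4752)]  |A|=284.9345
8. ⊥bis P1·P7 via (57.14,13.555): [(58.62, 15.6753) (47.6782, 0) (64, 0) (64, 14.4752)]  |A|=166.8628
9. canonical 4-gon: [(58.62, 15.6753) (47.6782, 0) (64, 0) (64, 14.4752)]
10. shoelace: 166.8628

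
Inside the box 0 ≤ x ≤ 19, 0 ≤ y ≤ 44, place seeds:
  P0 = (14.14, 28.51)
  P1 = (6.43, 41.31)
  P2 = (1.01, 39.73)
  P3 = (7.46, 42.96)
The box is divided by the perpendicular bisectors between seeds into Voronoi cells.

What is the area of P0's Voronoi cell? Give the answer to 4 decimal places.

Area of P0's cell: 642.3357

1. box [0,19]×[0,44]: [(0, 0) (19, 0) (19, 44) (0, 44)]
2. ⊥bis P0·P1 via (10.285,34.91): [(0, 28.7149) (0, 0) (19, 0) (19, 40.1594)]  |A|=654.306
3. ⊥bis P0·P2 via (7.575,34.12): [(6.0917, 32.3842) (0, 25.2555) (0, 0) (19, 0) (19, 40.1594)]  |A|=643.7692
4. ⊥bis P0·P3 via (10.8,35.735): [(14.4755, 37.4341) (6.0917, 32.3842) (0, 25.2555) (0, 0) (19, 0) (19, 39.5257)]  |A|=642.3357
5. canonical 6-gon: [(14.4755, 37.4341) (6.0917, 32.3842) (0, 25.2555) (0, 0) (19, 0) (19, 39.5257)]
6. shoelace: 642.3357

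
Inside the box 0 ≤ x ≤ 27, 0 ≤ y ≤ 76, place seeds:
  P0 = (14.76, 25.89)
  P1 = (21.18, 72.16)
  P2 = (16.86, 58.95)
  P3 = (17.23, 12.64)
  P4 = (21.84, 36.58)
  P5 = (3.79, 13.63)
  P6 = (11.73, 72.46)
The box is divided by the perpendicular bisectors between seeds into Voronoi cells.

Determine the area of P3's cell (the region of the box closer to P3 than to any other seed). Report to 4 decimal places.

Area of P3's cell: 331.5442

1. box [0,27]×[0,76]: [(0, 0) (27, 0) (27, 76) (0, 76)]
2. ⊥bis P3·P0 via (15.995,19.265): [(0, 16.2833) (0, 0) (27, 0) (27, 21.3165)]  |A|=507.5971
3. ⊥bis P3·P1 via (19.205,42.4): [(0, 16.2833) (0, 0) (27, 0) (27, 21.3165)]  |A|=507.5971
4. ⊥bis P3·P2 via (17.045,35.795): [(0, 16.2833) (0, 0) (27, 0) (27, 21.3165)]  |A|=507.5971
5. ⊥bis P3·P4 via (19.535,24.61): [(0, 16.2833) (0, 0) (27, 0) (27, 21.3165)]  |A|=507.5971
6. ⊥bis P3·P5 via (10.51,13.135): [(10.8915, 18.3136) (9.5425, 0) (27, 0) (27, 21.3165)]  |A|=331.5442
7. ⊥bis P3·P6 via (14.48,42.55): [(10.8915, 18.3136) (9.5425, 0) (27, 0) (27, 21.3165)]  |A|=331.5442
8. canonical 4-gon: [(10.8915, 18.3136) (9.5425, 0) (27, 0) (27, 21.3165)]
9. shoelace: 331.5442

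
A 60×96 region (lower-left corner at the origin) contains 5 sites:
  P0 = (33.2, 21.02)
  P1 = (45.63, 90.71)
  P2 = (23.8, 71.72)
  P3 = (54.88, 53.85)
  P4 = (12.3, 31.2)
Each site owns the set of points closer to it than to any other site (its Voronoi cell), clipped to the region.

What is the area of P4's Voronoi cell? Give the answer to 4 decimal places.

1. box [0,60]×[0,96]: [(0, 0) (60, 0) (60, 96) (0, 96)]
2. ⊥bis P4·P0 via (22.75,26.11): [(0, 0) (10.0323, 0) (56.7921, 96) (0, 96)]  |A|=3207.5722
3. ⊥bis P4·P1 via (28.965,60.955): [(0, 77.1775) (0, 0) (10.0323, 0) (37.4167, 56.2214)]  |A|=1725.8801
4. ⊥bis P4·P2 via (18.05,51.46): [(0, 56.5828) (0, 0) (10.0323, 0) (33.0271, 47.2093)]  |A|=1171.1917
5. ⊥bis P4·P3 via (33.59,42.525): [(30.7552, 47.8541) (0, 56.5828) (0, 0) (10.0323, 0) (32.1051, 45.3165)]  |A|=1168.7443
6. canonical 5-gon: [(30.7552, 47.8541) (0, 56.5828) (0, 0) (10.0323, 0) (32.1051, 45.3165)]
7. shoelace: 1168.7443

Area of P4's cell: 1168.7443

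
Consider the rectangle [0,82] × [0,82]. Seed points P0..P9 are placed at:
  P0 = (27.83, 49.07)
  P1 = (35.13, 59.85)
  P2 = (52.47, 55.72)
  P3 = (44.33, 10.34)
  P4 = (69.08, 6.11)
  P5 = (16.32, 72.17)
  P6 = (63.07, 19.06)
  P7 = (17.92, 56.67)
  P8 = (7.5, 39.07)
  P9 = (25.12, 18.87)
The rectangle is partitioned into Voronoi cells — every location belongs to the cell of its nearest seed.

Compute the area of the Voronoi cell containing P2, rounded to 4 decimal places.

Area of P2's cell: 1596.4271

1. box [0,82]×[0,82]: [(0, 0) (82, 0) (82, 82) (0, 82)]
2. ⊥bis P2·P0 via (40.15,52.395): [(54.2907, 0) (82, 0) (82, 82) (32.16, 82)]  |A|=3179.5209
3. ⊥bis P2·P1 via (43.8,57.785): [(41.407, 47.7377) (54.2907, 0) (82, 0) (82, 82) (49.5675, 82)]  |A|=2881.3108
4. ⊥bis P2·P3 via (48.4,33.03): [(41.407, 47.7377) (45.2225, 33.6) (82, 27.003) (82, 82) (49.5675, 82)]  |A|=1919.2436
5. ⊥bis P2·P4 via (60.775,30.915): [(41.407, 47.7377) (45.2225, 33.6) (60.5713, 30.8468) (82, 38.0214) (82, 82) (49.5675, 82)]  |A|=1801.189
6. ⊥bis P2·P5 via (34.395,63.945): [(41.407, 47.7377) (45.2225, 33.6) (60.5713, 30.8468) (82, 38.0214) (82, 82) (49.5675, 82)]  |A|=1801.189
7. ⊥bis P2·P6 via (57.77,37.39): [(41.407, 47.7377) (45.182, 33.7503) (82, 44.3959) (82, 82) (49.5675, 82)]  |A|=1596.4271
8. ⊥bis P2·P7 via (35.195,56.195): [(41.407, 47.7377) (45.182, 33.7503) (82, 44.3959) (82, 82) (49.5675, 82)]  |A|=1596.4271
9. ⊥bis P2·P8 via (29.985,47.395): [(41.407, 47.7377) (45.182, 33.7503) (82, 44.3959) (82, 82) (49.5675, 82)]  |A|=1596.4271
10. ⊥bis P2·P9 via (38.795,37.295): [(41.407, 47.7377) (45.182, 33.7503) (82, 44.3959) (82, 82) (49.5675, 82)]  |A|=1596.4271
11. canonical 5-gon: [(41.407, 47.7377) (45.182, 33.7503) (82, 44.3959) (82, 82) (49.5675, 82)]
12. shoelace: 1596.4271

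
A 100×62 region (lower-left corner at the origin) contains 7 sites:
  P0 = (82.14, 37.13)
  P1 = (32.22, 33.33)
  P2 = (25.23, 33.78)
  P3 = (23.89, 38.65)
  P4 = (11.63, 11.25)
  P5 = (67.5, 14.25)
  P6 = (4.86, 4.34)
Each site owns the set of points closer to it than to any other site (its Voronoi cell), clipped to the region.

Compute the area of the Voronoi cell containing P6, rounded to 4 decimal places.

Area of P6's cell: 128.5804

1. box [0,100]×[0,62]: [(0, 0) (100, 0) (100, 62) (0, 62)]
2. ⊥bis P6·P0 via (43.5,20.735): [(0, 0) (52.2979, 0) (25.9912, 62) (0, 62)]  |A|=2426.962
3. ⊥bis P6·P1 via (18.54,18.835): [(0, 36.3326) (0, 0) (38.4971, 0)]  |A|=699.3494
4. ⊥bis P6·P2 via (15.045,19.06): [(27.2483, 10.6164) (0, 29.4699) (0, 0) (38.4971, 0)]  |A|=605.8512
5. ⊥bis P6·P3 via (14.375,21.495): [(27.2483, 10.6164) (0.0131, 29.4608) (0, 29.4681) (0, 0) (38.4971, 0)]  |A|=605.8512
6. ⊥bis P6·P4 via (8.245,7.795): [(0, 15.873) (0, 0) (16.2012, 0)]  |A|=128.5804
7. ⊥bis P6·P5 via (36.18,9.295): [(0, 15.873) (0, 0) (16.2012, 0)]  |A|=128.5804
8. canonical 3-gon: [(0, 15.873) (0, 0) (16.2012, 0)]
9. shoelace: 128.5804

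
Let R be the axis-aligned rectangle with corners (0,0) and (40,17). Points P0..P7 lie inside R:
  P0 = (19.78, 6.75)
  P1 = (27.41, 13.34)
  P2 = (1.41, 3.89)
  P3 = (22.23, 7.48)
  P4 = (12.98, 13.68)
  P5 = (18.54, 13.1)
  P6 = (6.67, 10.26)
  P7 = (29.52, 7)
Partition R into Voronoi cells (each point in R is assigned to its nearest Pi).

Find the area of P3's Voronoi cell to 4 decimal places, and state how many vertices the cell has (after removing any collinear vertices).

Area of P3's cell: 46.0351 (5 vertices)

1. box [0,40]×[0,17]: [(0, 0) (40, 0) (40, 17) (0, 17)]
2. ⊥bis P3·P0 via (21.005,7.115): [(23.125, 0) (40, 0) (40, 17) (18.0597, 17)]  |A|=329.9304
3. ⊥bis P3·P1 via (24.82,10.41): [(18.3081, 16.1663) (23.125, 0) (36.5966, 0)]  |A|=108.8925
4. ⊥bis P3·P2 via (11.82,5.685): [(18.3081, 16.1663) (23.125, 0) (36.5966, 0)]  |A|=108.8925
5. ⊥bis P3·P4 via (17.605,10.58): [(20.2178, 14.4781) (19.244, 13.0253) (23.125, 0) (36.5966, 0)]  |A|=106.6833
6. ⊥bis P3·P5 via (20.385,10.29): [(23.0077, 12.012) (20.1123, 10.111) (23.125, 0) (36.5966, 0)]  |A|=98.4115
7. ⊥bis P3·P6 via (14.45,8.87): [(23.0077, 12.012) (20.1123, 10.111) (23.125, 0) (36.5966, 0)]  |A|=98.4115
8. ⊥bis P3·P7 via (25.875,7.24): [(26.0142, 9.3544) (23.0077, 12.012) (20.1123, 10.111) (23.125, 0) (25.3983, 0)]  |A|=46.0351
9. canonical 5-gon: [(26.0142, 9.3544) (23.0077, 12.012) (20.1123, 10.111) (23.125, 0) (25.3983, 0)]
10. shoelace: 46.0351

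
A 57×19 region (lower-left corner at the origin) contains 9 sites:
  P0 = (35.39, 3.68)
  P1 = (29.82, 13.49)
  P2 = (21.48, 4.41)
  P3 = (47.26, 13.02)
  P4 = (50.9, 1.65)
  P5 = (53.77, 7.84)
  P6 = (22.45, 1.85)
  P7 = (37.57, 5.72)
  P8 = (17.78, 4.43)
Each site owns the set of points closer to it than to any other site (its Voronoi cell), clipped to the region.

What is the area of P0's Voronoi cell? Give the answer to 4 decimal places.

Area of P0's cell: 64.6616

1. box [0,57]×[0,19]: [(0, 0) (57, 0) (57, 19) (0, 19)]
2. ⊥bis P0·P1 via (32.605,8.585): [(17.4849, 0) (57, 0) (57, 19) (50.9481, 19)]  |A|=432.8862
3. ⊥bis P0·P2 via (28.435,4.045): [(28.5525, 6.284) (28.2227, 0) (57, 0) (57, 19) (50.9481, 19)]  |A|=399.1478
4. ⊥bis P0·P3 via (41.325,8.35): [(38.5044, 11.9346) (28.5525, 6.284) (28.2227, 0) (47.8953, 0)]  |A|=147.7295
5. ⊥bis P0·P4 via (43.145,2.665): [(43.5234, 5.5561) (38.5044, 11.9346) (28.5525, 6.284) (28.2227, 0) (42.7962, 0)]  |A|=133.564
6. ⊥bis P0·P5 via (44.58,5.76): [(43.5234, 5.5561) (38.5044, 11.9346) (28.5525, 6.284) (28.2227, 0) (42.7962, 0)]  |A|=133.564
7. ⊥bis P0·P6 via (28.92,2.765): [(43.5234, 5.5561) (38.5044, 11.9346) (28.5525, 6.284) (28.5173, 5.6127) (29.311, 0) (42.7962, 0)]  |A|=130.5099
8. ⊥bis P0·P7 via (36.48,4.7): [(32.7614, 8.6738) (28.5525, 6.284) (28.5173, 5.6127) (29.311, 0) (40.8782, 0)]  |A|=64.6616
9. ⊥bis P0·P8 via (26.585,4.055): [(32.7614, 8.6738) (28.5525, 6.284) (28.5173, 5.6127) (29.311, 0) (40.8782, 0)]  |A|=64.6616
10. canonical 5-gon: [(32.7614, 8.6738) (28.5525, 6.284) (28.5173, 5.6127) (29.311, 0) (40.8782, 0)]
11. shoelace: 64.6616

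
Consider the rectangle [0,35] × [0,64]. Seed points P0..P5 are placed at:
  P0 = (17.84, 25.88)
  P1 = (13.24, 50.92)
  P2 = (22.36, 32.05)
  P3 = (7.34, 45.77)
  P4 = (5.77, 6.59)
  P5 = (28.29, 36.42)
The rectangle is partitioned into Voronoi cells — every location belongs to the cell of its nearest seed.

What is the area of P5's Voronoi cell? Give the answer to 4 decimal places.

Area of P5's cell: 291.0715

1. box [0,35]×[0,64]: [(0, 0) (35, 0) (35, 64) (0, 64)]
2. ⊥bis P5·P0 via (23.065,31.15): [(0, 54.0181) (35, 19.3169) (35, 64) (0, 64)]  |A|=956.6382
3. ⊥bis P5·P1 via (20.765,43.67): [(15.7193, 38.4329) (35, 19.3169) (35, 58.4449)]  |A|=377.2073
4. ⊥bis P5·P2 via (25.325,34.235): [(19.4091, 42.2627) (35, 21.1062) (35, 58.4449)]  |A|=291.0715
5. ⊥bis P5·P3 via (17.815,41.095): [(19.4091, 42.2627) (35, 21.1062) (35, 58.4449)]  |A|=291.0715
6. ⊥bis P5·P4 via (17.03,21.505): [(19.4091, 42.2627) (35, 21.1062) (35, 58.4449)]  |A|=291.0715
7. canonical 3-gon: [(19.4091, 42.2627) (35, 21.1062) (35, 58.4449)]
8. shoelace: 291.0715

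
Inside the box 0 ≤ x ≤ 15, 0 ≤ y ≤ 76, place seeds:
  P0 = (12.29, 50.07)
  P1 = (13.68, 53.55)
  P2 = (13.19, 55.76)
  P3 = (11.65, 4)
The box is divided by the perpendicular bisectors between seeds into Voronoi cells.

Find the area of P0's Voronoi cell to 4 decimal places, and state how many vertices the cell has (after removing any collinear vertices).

Area of P0's cell: 394.7064 (5 vertices)

1. box [0,15]×[0,76]: [(0, 0) (15, 0) (15, 76) (0, 76)]
2. ⊥bis P0·P1 via (12.985,51.81): [(0, 56.9965) (0, 0) (15, 0) (15, 51.0052)]  |A|=810.0127
3. ⊥bis P0·P2 via (12.74,52.915): [(8.5654, 53.5753) (0, 54.9301) (0, 0) (15, 0) (15, 51.0052)]  |A|=801.1629
4. ⊥bis P0·P3 via (11.97,27.035): [(8.5654, 53.5753) (0, 54.9301) (0, 27.2013) (15, 26.9929) (15, 51.0052)]  |A|=394.7064
5. canonical 5-gon: [(8.5654, 53.5753) (0, 54.9301) (0, 27.2013) (15, 26.9929) (15, 51.0052)]
6. shoelace: 394.7064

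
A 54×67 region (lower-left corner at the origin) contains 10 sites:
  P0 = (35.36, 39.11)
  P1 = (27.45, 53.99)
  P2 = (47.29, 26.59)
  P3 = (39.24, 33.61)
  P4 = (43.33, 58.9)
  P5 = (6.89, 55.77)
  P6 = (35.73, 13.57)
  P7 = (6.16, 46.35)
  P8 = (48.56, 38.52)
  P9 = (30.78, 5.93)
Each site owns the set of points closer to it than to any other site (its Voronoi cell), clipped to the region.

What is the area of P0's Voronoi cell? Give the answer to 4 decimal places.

1. box [0,54]×[0,67]: [(0, 0) (54, 0) (54, 67) (0, 67)]
2. ⊥bis P0·P1 via (31.405,46.55): [(0, 29.8555) (0, 0) (54, 0) (54, 58.5612)]  |A|=2387.2516
3. ⊥bis P0·P2 via (41.325,32.85): [(0, 29.8555) (0, 0) (6.8504, 0) (54, 44.9277) (54, 58.5612)]  |A|=1328.0902
4. ⊥bis P0·P3 via (37.3,36.36): [(0, 29.8555) (0, 10.0465) (54, 48.1411) (54, 58.5612)]  |A|=816.1855
5. ⊥bis P0·P4 via (39.345,49.005): [(37.4551, 49.7661) (0, 29.8555) (0, 10.0465) (49.4537, 44.9339)]  |A|=699.7604
6. ⊥bis P0·P5 via (21.125,47.44): [(37.4551, 49.7661) (15.7273, 38.216) (0, 11.3398) (0, 10.0465) (49.4537, 44.9339)]  |A|=554.1594
7. ⊥bis P0·P6 via (35.545,26.34): [(37.4551, 49.7661) (15.7273, 38.216) (8.5489, 25.9489) (22.8354, 26.1559) (49.4537, 44.9339)]  |A|=435.9215
8. ⊥bis P0·P7 via (20.76,42.73): [(37.4551, 49.7661) (20.2349, 40.6121) (16.6282, 26.066) (22.8354, 26.1559) (49.4537, 44.9339)]  |A|=358.3239
9. ⊥bis P0·P8 via (41.96,38.815): [(42.3612, 47.7903) (37.4551, 49.7661) (20.2349, 40.6121) (16.6282, 26.066) (22.8354, 26.1559) (41.9984, 39.6745)]  |A|=329.0249
10. ⊥bis P0·P9 via (33.07,22.52): [(42.3612, 47.7903) (37.4551, 49.7661) (20.2349, 40.6121) (16.6282, 26.066) (22.8354, 26.1559) (41.9984, 39.6745)]  |A|=329.0249
11. canonical 6-gon: [(42.3612, 47.7903) (37.4551, 49.7661) (20.2349, 40.6121) (16.6282, 26.066) (22.8354, 26.1559) (41.9984, 39.6745)]
12. shoelace: 329.0249

Area of P0's cell: 329.0249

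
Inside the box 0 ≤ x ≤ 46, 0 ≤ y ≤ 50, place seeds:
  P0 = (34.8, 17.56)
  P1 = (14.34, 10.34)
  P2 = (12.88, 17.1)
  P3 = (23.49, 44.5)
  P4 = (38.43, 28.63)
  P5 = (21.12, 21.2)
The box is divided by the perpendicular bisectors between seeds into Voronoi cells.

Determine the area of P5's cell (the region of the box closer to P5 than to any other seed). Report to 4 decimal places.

1. box [0,46]×[0,50]: [(0, 0) (46, 0) (46, 50) (0, 50)]
2. ⊥bis P5·P0 via (27.96,19.38): [(0, 0) (22.8033, 0) (36.1074, 50) (0, 50)]  |A|=1472.769
3. ⊥bis P5·P1 via (17.73,15.77): [(0, 26.839) (25.679, 10.8074) (36.1074, 50) (0, 50)]  |A|=1004.9477
4. ⊥bis P5·P2 via (17,19.15): [(19.1107, 14.908) (25.679, 10.8074) (36.1074, 50) (1.6499, 50)]  |A|=754.6877
5. ⊥bis P5·P3 via (22.305,32.85): [(9.537, 34.1487) (19.1107, 14.908) (25.679, 10.8074) (31.3007, 31.935)]  |A|=279.6891
6. ⊥bis P5·P4 via (29.775,24.915): [(26.5546, 32.4177) (9.537, 34.1487) (19.1107, 14.908) (25.679, 10.8074) (29.5637, 25.4072)]  |A|=263.7792
7. canonical 5-gon: [(26.5546, 32.4177) (9.537, 34.1487) (19.1107, 14.908) (25.679, 10.8074) (29.5637, 25.4072)]
8. shoelace: 263.7792

Area of P5's cell: 263.7792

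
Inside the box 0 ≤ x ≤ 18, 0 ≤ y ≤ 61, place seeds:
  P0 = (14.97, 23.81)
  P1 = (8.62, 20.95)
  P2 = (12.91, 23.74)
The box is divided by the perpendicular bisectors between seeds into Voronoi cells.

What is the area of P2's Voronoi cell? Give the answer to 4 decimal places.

Area of P2's cell: 434.6771

1. box [0,18]×[0,61]: [(0, 0) (18, 0) (18, 61) (0, 61)]
2. ⊥bis P2·P0 via (13.94,23.775): [(0, 0) (14.7479, 0) (12.6751, 61) (0, 61)]  |A|=836.4003
3. ⊥bis P2·P1 via (10.765,22.345): [(0, 38.8976) (14.1663, 17.115) (12.6751, 61) (0, 61)]  |A|=434.6771
4. canonical 4-gon: [(0, 38.8976) (14.1663, 17.115) (12.6751, 61) (0, 61)]
5. shoelace: 434.6771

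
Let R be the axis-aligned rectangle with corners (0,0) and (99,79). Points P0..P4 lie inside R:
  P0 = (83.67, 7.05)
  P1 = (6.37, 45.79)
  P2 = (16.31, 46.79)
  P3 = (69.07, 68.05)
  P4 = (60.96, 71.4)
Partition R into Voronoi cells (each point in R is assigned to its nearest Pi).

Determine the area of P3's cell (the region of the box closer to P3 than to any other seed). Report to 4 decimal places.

Area of P3's cell: 1614.7287

1. box [0,99]×[0,79]: [(0, 0) (99, 0) (99, 79) (0, 79)]
2. ⊥bis P3·P0 via (76.37,37.55): [(0, 19.2713) (99, 42.9664) (99, 79) (0, 79)]  |A|=4740.2369
3. ⊥bis P3·P1 via (37.72,56.92): [(47.0852, 30.5409) (99, 42.9664) (99, 79) (29.8811, 79)]  |A|=2610.0611
4. ⊥bis P3·P2 via (42.69,57.42): [(52.955, 31.9458) (99, 42.9664) (99, 79) (33.9942, 79)]  |A|=2358.9836
5. ⊥bis P3·P4 via (65.015,69.725): [(51.2042, 36.2906) (52.955, 31.9458) (99, 42.9664) (99, 79) (68.8462, 79)]  |A|=1614.7287
6. canonical 5-gon: [(51.2042, 36.2906) (52.955, 31.9458) (99, 42.9664) (99, 79) (68.8462, 79)]
7. shoelace: 1614.7287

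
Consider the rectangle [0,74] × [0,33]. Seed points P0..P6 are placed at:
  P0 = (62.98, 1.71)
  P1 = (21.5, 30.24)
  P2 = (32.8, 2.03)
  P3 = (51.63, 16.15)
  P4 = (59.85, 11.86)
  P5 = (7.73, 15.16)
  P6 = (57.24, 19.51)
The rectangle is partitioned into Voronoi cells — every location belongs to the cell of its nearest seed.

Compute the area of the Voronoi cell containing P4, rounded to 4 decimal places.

Area of P4's cell: 207.3208

1. box [0,74]×[0,33]: [(0, 0) (74, 0) (74, 33) (0, 33)]
2. ⊥bis P4·P0 via (61.415,6.785): [(0, 0) (39.4125, 0) (74, 10.6659) (74, 33) (0, 33)]  |A|=2257.5469
3. ⊥bis P4·P1 via (40.675,21.05): [(30.5864, 0) (39.4125, 0) (74, 10.6659) (74, 33) (46.4023, 33)]  |A|=987.2342
4. ⊥bis P4·P2 via (46.325,6.945): [(40.9732, 21.6721) (47.8979, 2.6167) (74, 10.6659) (74, 33) (46.4023, 33)]  |A|=801.6873
5. ⊥bis P4·P3 via (55.74,14.005): [(50.1606, 3.3144) (74, 10.6659) (74, 33) (65.6534, 33)]  |A|=390.1017
6. ⊥bis P4·P5 via (33.79,13.51): [(50.1606, 3.3144) (74, 10.6659) (74, 33) (65.6534, 33)]  |A|=390.1017
7. ⊥bis P4·P6 via (58.545,15.685): [(56.1991, 14.8846) (50.1606, 3.3144) (74, 10.6659) (74, 20.9579)]  |A|=207.3208
8. canonical 4-gon: [(56.1991, 14.8846) (50.1606, 3.3144) (74, 10.6659) (74, 20.9579)]
9. shoelace: 207.3208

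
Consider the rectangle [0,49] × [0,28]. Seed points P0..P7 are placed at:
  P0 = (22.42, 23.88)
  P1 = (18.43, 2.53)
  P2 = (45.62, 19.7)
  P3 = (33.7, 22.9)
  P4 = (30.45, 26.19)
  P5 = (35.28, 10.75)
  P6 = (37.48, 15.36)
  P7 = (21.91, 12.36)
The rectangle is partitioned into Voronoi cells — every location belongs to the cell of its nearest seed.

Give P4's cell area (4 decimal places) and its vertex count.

Area of P4's cell: 38.3889 (3 vertices)

1. box [0,49]×[0,28]: [(0, 0) (49, 0) (49, 28) (0, 28)]
2. ⊥bis P4·P0 via (26.435,25.035): [(33.6368, 0) (49, 0) (49, 28) (25.5821, 28)]  |A|=542.9353
3. ⊥bis P4·P1 via (24.44,14.36): [(30.373, 11.3459) (49, 1.8828) (49, 28) (25.5821, 28)]  |A|=438.2459
4. ⊥bis P4·P2 via (38.035,22.945): [(30.373, 11.3459) (32.5907, 10.2192) (40.1976, 28) (25.5821, 28)]  |A|=145.7063
5. ⊥bis P4·P3 via (32.075,24.545): [(27.7928, 20.3149) (35.5725, 28) (25.5821, 28)]  |A|=38.3889
6. ⊥bis P4·P5 via (32.865,18.47): [(27.7928, 20.3149) (35.5725, 28) (25.5821, 28)]  |A|=38.3889
7. ⊥bis P4·P6 via (33.965,20.775): [(27.7928, 20.3149) (35.5725, 28) (25.5821, 28)]  |A|=38.3889
8. ⊥bis P4·P7 via (26.18,19.275): [(27.7928, 20.3149) (35.5725, 28) (25.5821, 28)]  |A|=38.3889
9. canonical 3-gon: [(27.7928, 20.3149) (35.5725, 28) (25.5821, 28)]
10. shoelace: 38.3889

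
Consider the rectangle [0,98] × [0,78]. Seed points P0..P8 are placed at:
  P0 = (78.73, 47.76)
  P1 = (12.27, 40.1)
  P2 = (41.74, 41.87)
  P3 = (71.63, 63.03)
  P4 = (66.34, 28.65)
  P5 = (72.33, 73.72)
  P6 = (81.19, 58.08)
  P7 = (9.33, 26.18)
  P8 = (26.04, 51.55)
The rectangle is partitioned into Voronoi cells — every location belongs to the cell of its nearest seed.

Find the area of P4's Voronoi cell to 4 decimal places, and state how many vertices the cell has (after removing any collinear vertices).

Area of P4's cell: 1856.4658 (5 vertices)

1. box [0,98]×[0,78]: [(0, 0) (98, 0) (98, 78) (0, 78)]
2. ⊥bis P4·P0 via (72.535,38.205): [(0, 0) (98, 0) (98, 21.6947) (11.1563, 78) (0, 78)]  |A|=5199.12
3. ⊥bis P4·P1 via (39.305,34.375): [(32.0257, 0) (98, 0) (98, 21.6947) (44.0297, 56.6864)]  |A|=2455.3603
4. ⊥bis P4·P2 via (54.04,35.26): [(35.0913, 0) (98, 0) (98, 21.6947) (59.9927, 46.3368)]  |A|=1869.7736
5. ⊥bis P4·P3 via (68.985,45.84): [(35.0913, 0) (98, 0) (98, 21.6947) (59.9927, 46.3368)]  |A|=1869.7736
6. ⊥bis P4·P5 via (69.335,51.185): [(35.0913, 0) (98, 0) (98, 21.6947) (59.9927, 46.3368)]  |A|=1869.7736
7. ⊥bis P4·P6 via (73.765,43.365): [(35.0913, 0) (98, 0) (98, 21.6947) (59.9927, 46.3368)]  |A|=1869.7736
8. ⊥bis P4·P7 via (37.835,27.415): [(38.7295, 6.7699) (39.0228, 0) (98, 0) (98, 21.6947) (59.9927, 46.3368)]  |A|=1856.4658
9. ⊥bis P4·P8 via (46.19,40.1): [(38.7295, 6.7699) (39.0228, 0) (98, 0) (98, 21.6947) (59.9927, 46.3368)]  |A|=1856.4658
10. canonical 5-gon: [(38.7295, 6.7699) (39.0228, 0) (98, 0) (98, 21.6947) (59.9927, 46.3368)]
11. shoelace: 1856.4658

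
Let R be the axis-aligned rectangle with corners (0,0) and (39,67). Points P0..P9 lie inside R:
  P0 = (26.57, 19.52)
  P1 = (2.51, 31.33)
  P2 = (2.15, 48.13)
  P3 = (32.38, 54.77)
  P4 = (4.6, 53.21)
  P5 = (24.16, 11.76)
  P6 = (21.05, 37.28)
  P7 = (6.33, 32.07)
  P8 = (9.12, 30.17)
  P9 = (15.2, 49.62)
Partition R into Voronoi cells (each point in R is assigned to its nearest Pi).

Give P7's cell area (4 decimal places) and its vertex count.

Area of P7's cell: 72.8632 (5 vertices)

1. box [0,39]×[0,67]: [(0, 0) (39, 0) (39, 67) (0, 67)]
2. ⊥bis P7·P0 via (16.45,25.795): [(0, 0) (0.4556, 0) (39, 62.1625) (39, 67) (0, 67)]  |A|=1414.9911
3. ⊥bis P7·P1 via (4.42,31.7): [(0, 54.5168) (8.1553, 12.4177) (39, 62.1625) (39, 67) (0, 67)]  |A|=1189.8621
4. ⊥bis P7·P2 via (4.24,40.1): [(2.8622, 39.7414) (8.1553, 12.4177) (29.3766, 46.6424)]  |A|=380.4989
5. ⊥bis P7·P3 via (19.355,43.42): [(18.9188, 43.9205) (2.8622, 39.7414) (8.1553, 12.4177) (24.0428, 38.0403)]  |A|=342.7786
6. ⊥bis P7·P4 via (5.465,42.64): [(19.0649, 43.753) (17.9128, 43.6587) (2.8622, 39.7414) (8.1553, 12.4177) (24.0428, 38.0403)]  |A|=342.6752
7. ⊥bis P7·P5 via (15.245,21.915): [(19.0649, 43.753) (17.9128, 43.6587) (2.8622, 39.7414) (7.6134, 15.2153) (12.6096, 19.6014) (24.0428, 38.0403)]  |A|=334.4982
8. ⊥bis P7·P6 via (13.69,34.675): [(11.1347, 41.8945) (2.8622, 39.7414) (7.6134, 15.2153) (12.6096, 19.6014) (16.6938, 26.1882)]  |A|=215.8684
9. ⊥bis P7·P8 via (7.725,31.12): [(12.478, 38.0994) (11.1347, 41.8945) (2.8622, 39.7414) (5.2394, 27.4701)]  |A|=74.1909
10. ⊥bis P7·P9 via (10.765,40.845): [(12.478, 38.0994) (11.6677, 40.3888) (9.52, 41.4742) (2.8622, 39.7414) (5.2394, 27.4701)]  |A|=72.8632
11. canonical 5-gon: [(12.478, 38.0994) (11.6677, 40.3888) (9.52, 41.4742) (2.8622, 39.7414) (5.2394, 27.4701)]
12. shoelace: 72.8632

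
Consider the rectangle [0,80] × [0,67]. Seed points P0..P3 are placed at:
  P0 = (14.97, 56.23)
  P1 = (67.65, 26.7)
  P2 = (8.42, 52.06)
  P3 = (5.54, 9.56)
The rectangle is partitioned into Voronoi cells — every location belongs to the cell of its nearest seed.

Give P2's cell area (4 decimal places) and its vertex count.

Area of P2's cell: 555.8840 (4 vertices)

1. box [0,80]×[0,67]: [(0, 0) (80, 0) (80, 67) (0, 67)]
2. ⊥bis P2·P0 via (11.695,54.145): [(0, 0) (46.1659, 0) (3.511, 67) (0, 67)]  |A|=1664.1767
3. ⊥bis P2·P1 via (38.035,39.38): [(0, 0) (21.174, 0) (31.2234, 23.471) (3.511, 67) (0, 67)]  |A|=1370.8844
4. ⊥bis P2·P3 via (6.98,30.81): [(0, 31.283) (27.4334, 29.424) (3.511, 67) (0, 67)]  |A|=555.884
5. canonical 4-gon: [(0, 31.283) (27.4334, 29.424) (3.511, 67) (0, 67)]
6. shoelace: 555.884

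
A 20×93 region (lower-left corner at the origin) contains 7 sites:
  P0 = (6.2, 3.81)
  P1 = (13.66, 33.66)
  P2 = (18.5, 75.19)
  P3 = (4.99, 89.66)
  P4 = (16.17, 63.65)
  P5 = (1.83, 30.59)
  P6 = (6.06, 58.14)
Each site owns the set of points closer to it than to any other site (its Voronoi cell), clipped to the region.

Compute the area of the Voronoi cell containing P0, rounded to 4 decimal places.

Area of P0's cell: 347.9325

1. box [0,20]×[0,93]: [(0, 0) (20, 0) (20, 93) (0, 93)]
2. ⊥bis P0·P1 via (9.93,18.735): [(0, 21.2167) (0, 0) (20, 0) (20, 16.2183)]  |A|=374.3501
3. ⊥bis P0·P2 via (12.35,39.5): [(0, 21.2167) (0, 0) (20, 0) (20, 16.2183)]  |A|=374.3501
4. ⊥bis P0·P3 via (5.595,46.735): [(0, 21.2167) (0, 0) (20, 0) (20, 16.2183)]  |A|=374.3501
5. ⊥bis P0·P4 via (11.185,33.73): [(0, 21.2167) (0, 0) (20, 0) (20, 16.2183)]  |A|=374.3501
6. ⊥bis P0·P5 via (4.015,17.2): [(11.3093, 18.3903) (0, 16.5448) (0, 0) (20, 0) (20, 16.2183)]  |A|=347.9325
7. ⊥bis P0·P6 via (6.13,30.975): [(11.3093, 18.3903) (0, 16.5448) (0, 0) (20, 0) (20, 16.2183)]  |A|=347.9325
8. canonical 5-gon: [(11.3093, 18.3903) (0, 16.5448) (0, 0) (20, 0) (20, 16.2183)]
9. shoelace: 347.9325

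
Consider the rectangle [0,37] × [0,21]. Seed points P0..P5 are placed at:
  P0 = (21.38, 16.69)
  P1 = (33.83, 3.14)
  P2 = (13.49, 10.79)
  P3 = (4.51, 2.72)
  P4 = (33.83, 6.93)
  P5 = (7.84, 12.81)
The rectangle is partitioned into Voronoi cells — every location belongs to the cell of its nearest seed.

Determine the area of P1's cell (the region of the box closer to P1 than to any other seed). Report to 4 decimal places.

1. box [0,37]×[0,21]: [(0, 0) (37, 0) (37, 21) (0, 21)]
2. ⊥bis P1·P0 via (27.605,9.915): [(16.814, 0) (37, 0) (37, 18.5473)]  |A|=187.1982
3. ⊥bis P1·P2 via (23.66,6.965): [(23.2722, 5.934) (21.0404, 0) (37, 0) (37, 18.5473)]  |A|=174.6584
4. ⊥bis P1·P3 via (19.17,2.93): [(23.2722, 5.934) (21.0404, 0) (37, 0) (37, 18.5473)]  |A|=174.6584
5. ⊥bis P1·P4 via (33.83,5.035): [(22.9341, 5.035) (21.0404, 0) (37, 0) (37, 5.035)]  |A|=75.5891
6. ⊥bis P1·P5 via (20.835,7.975): [(22.9341, 5.035) (21.0404, 0) (37, 0) (37, 5.035)]  |A|=75.5891
7. canonical 4-gon: [(22.9341, 5.035) (21.0404, 0) (37, 0) (37, 5.035)]
8. shoelace: 75.5891

Area of P1's cell: 75.5891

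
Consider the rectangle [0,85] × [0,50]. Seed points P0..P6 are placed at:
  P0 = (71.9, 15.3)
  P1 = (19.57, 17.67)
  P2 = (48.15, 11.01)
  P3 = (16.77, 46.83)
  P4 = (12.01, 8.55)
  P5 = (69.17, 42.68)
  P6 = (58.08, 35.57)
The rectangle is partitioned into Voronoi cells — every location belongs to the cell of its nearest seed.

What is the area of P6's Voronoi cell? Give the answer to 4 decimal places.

1. box [0,85]×[0,50]: [(0, 0) (85, 0) (85, 50) (0, 50)]
2. ⊥bis P6·P0 via (64.99,25.435): [(0, 0) (27.6841, 0) (85, 39.0777) (85, 50) (0, 50)]  |A|=3130.1124
3. ⊥bis P6·P1 via (38.825,26.62): [(45.5398, 12.1739) (85, 39.0777) (85, 50) (27.9576, 50)]  |A|=1294.3426
4. ⊥bis P6·P2 via (53.115,23.29): [(37.424, 29.6341) (58.5945, 21.0746) (85, 39.0777) (85, 50) (27.9576, 50)]  |A|=1144.2556
5. ⊥bis P6·P3 via (37.425,41.2): [(35.4374, 33.9081) (37.424, 29.6341) (58.5945, 21.0746) (85, 39.0777) (85, 50) (39.8236, 50)]  |A|=1048.782
6. ⊥bis P6·P4 via (35.045,22.06): [(35.4374, 33.9081) (37.424, 29.6341) (58.5945, 21.0746) (85, 39.0777) (85, 50) (39.8236, 50)]  |A|=1048.782
7. ⊥bis P6·P5 via (63.625,39.125): [(35.4374, 33.9081) (37.424, 29.6341) (58.5945, 21.0746) (70.1475, 28.9514) (56.6528, 50) (39.8236, 50)]  |A|=669.336
8. canonical 6-gon: [(35.4374, 33.9081) (37.424, 29.6341) (58.5945, 21.0746) (70.1475, 28.9514) (56.6528, 50) (39.8236, 50)]
9. shoelace: 669.336

Area of P6's cell: 669.3360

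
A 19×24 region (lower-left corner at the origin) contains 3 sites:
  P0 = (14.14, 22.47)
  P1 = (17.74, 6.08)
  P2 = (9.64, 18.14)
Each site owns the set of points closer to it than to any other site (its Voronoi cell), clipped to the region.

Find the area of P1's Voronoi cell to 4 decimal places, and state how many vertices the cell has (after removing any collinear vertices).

Area of P1's cell: 176.0322 (5 vertices)

1. box [0,19]×[0,24]: [(0, 0) (19, 0) (19, 24) (0, 24)]
2. ⊥bis P1·P0 via (15.94,14.275): [(0, 10.7738) (0, 0) (19, 0) (19, 14.9471)]  |A|=244.3491
3. ⊥bis P1·P2 via (13.69,12.11): [(17.3865, 14.5927) (0, 2.9152) (0, 0) (19, 0) (19, 14.9471)]  |A|=176.0322
4. canonical 5-gon: [(17.3865, 14.5927) (0, 2.9152) (0, 0) (19, 0) (19, 14.9471)]
5. shoelace: 176.0322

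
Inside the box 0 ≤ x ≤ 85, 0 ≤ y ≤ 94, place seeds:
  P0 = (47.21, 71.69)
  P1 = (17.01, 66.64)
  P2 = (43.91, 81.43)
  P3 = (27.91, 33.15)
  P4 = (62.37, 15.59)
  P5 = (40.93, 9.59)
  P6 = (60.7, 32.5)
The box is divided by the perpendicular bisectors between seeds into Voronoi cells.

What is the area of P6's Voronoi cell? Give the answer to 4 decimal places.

1. box [0,85]×[0,94]: [(0, 0) (85, 0) (85, 94) (0, 94)]
2. ⊥bis P6·P0 via (53.955,52.095): [(0, 33.5226) (0, 0) (85, 0) (85, 62.7813)]  |A|=4092.9161
3. ⊥bis P6·P1 via (38.855,49.57): [(35.998, 45.9138) (0.1203, 0) (85, 0) (85, 62.7813)]  |A|=3486.7814
4. ⊥bis P6·P2 via (52.305,56.965): [(35.998, 45.9138) (0.1203, 0) (85, 0) (85, 62.7813)]  |A|=3486.7814
5. ⊥bis P6·P3 via (44.305,32.825): [(44.6233, 48.8828) (43.6543, 0) (85, 0) (85, 62.7813)]  |A|=2277.9984
6. ⊥bis P6·P4 via (61.535,24.045): [(44.6233, 48.8828) (44.0968, 22.3228) (85, 26.3624) (85, 62.7813)]  |A|=1277.3695
7. ⊥bis P6·P5 via (50.815,21.045): [(44.6233, 48.8828) (44.1849, 26.7664) (48.7964, 22.787) (85, 26.3624) (85, 62.7813)]  |A|=1266.9486
8. canonical 5-gon: [(44.6233, 48.8828) (44.1849, 26.7664) (48.7964, 22.787) (85, 26.3624) (85, 62.7813)]
9. shoelace: 1266.9486

Area of P6's cell: 1266.9486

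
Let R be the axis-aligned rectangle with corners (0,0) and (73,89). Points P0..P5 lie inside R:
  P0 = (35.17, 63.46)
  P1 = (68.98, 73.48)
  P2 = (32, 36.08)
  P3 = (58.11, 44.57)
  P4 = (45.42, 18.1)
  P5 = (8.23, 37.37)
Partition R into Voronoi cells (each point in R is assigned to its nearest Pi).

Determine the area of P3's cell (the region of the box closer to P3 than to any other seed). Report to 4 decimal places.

Area of P3's cell: 867.6451

1. box [0,73]×[0,89]: [(0, 0) (73, 0) (73, 89) (0, 89)]
2. ⊥bis P3·P0 via (46.64,54.015): [(2.1612, 0) (73, 0) (73, 86.0266)]  |A|=3047.0086
3. ⊥bis P3·P1 via (63.545,59.025): [(53.7868, 62.694) (2.1612, 0) (73, 0) (73, 55.47)]  |A|=2753.4633
4. ⊥bis P3·P2 via (45.055,40.325): [(53.7868, 62.694) (42.3124, 48.7596) (58.1672, 0) (73, 0) (73, 55.47)]  |A|=1388.0499
5. ⊥bis P3·P4 via (51.765,31.335): [(53.7868, 62.694) (42.3124, 48.7596) (47.2789, 33.4857) (73, 21.1547) (73, 55.47)]  |A|=867.6451
6. ⊥bis P3·P5 via (33.17,40.97): [(53.7868, 62.694) (42.3124, 48.7596) (47.2789, 33.4857) (73, 21.1547) (73, 55.47)]  |A|=867.6451
7. canonical 5-gon: [(53.7868, 62.694) (42.3124, 48.7596) (47.2789, 33.4857) (73, 21.1547) (73, 55.47)]
8. shoelace: 867.6451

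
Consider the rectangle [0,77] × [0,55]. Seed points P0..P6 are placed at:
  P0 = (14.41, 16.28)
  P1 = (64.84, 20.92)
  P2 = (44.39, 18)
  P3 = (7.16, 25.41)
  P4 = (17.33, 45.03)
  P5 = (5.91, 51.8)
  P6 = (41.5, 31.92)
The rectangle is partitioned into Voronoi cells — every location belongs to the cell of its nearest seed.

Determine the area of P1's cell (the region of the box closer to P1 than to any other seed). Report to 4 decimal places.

1. box [0,77]×[0,55]: [(0, 0) (77, 0) (77, 55) (0, 55)]
2. ⊥bis P1·P0 via (39.625,18.6): [(41.3364, 0) (77, 0) (77, 55) (36.2759, 55)]  |A|=2100.6633
3. ⊥bis P1·P2 via (54.615,19.46): [(57.3936, 0) (77, 0) (77, 55) (49.5403, 55)]  |A|=1294.3155
4. ⊥bis P1·P3 via (36,23.165): [(57.3936, 0) (77, 0) (77, 55) (49.5403, 55)]  |A|=1294.3155
5. ⊥bis P1·P4 via (41.085,32.975): [(50.138, 50.8144) (57.3936, 0) (77, 0) (77, 55) (52.2621, 55)]  |A|=1288.6195
6. ⊥bis P1·P5 via (35.375,36.36): [(50.138, 50.8144) (57.3936, 0) (77, 0) (77, 55) (52.2621, 55)]  |A|=1288.6195
7. ⊥bis P1·P6 via (53.17,26.42): [(53.5163, 27.1548) (57.3936, 0) (77, 0) (77, 55) (66.6396, 55)]  |A|=1056.2493
8. canonical 5-gon: [(53.5163, 27.1548) (57.3936, 0) (77, 0) (77, 55) (66.6396, 55)]
9. shoelace: 1056.2493

Area of P1's cell: 1056.2493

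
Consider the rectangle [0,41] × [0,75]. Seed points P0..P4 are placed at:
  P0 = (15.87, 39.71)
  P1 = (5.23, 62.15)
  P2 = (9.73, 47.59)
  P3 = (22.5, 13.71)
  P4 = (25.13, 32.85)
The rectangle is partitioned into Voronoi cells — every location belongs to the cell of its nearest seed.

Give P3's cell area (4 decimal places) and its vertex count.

1. box [0,41]×[0,75]: [(0, 0) (41, 0) (41, 75) (0, 75)]
2. ⊥bis P3·P0 via (19.185,26.71): [(0, 21.8178) (0, 0) (41, 0) (41, 32.2728)]  |A|=1108.8583
3. ⊥bis P3·P1 via (13.865,37.93): [(0, 21.8178) (0, 0) (41, 0) (41, 32.2728)]  |A|=1108.8583
4. ⊥bis P3·P2 via (16.115,30.65): [(0, 21.8178) (0, 0) (41, 0) (41, 32.2728)]  |A|=1108.8583
5. ⊥bis P3·P4 via (23.815,23.28): [(12.0654, 24.8945) (0, 21.8178) (0, 0) (41, 0) (41, 20.9186)]  |A|=944.5937
6. canonical 5-gon: [(12.0654, 24.8945) (0, 21.8178) (0, 0) (41, 0) (41, 20.9186)]
7. shoelace: 944.5937

Area of P3's cell: 944.5937 (5 vertices)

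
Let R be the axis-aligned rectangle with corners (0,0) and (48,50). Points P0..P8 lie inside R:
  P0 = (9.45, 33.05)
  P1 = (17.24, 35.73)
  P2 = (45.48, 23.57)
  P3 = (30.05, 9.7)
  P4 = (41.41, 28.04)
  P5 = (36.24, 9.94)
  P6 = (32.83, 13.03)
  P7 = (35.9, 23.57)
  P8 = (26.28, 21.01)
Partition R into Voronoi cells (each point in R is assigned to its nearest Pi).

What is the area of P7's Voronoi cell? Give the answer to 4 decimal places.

1. box [0,48]×[0,50]: [(0, 0) (48, 0) (48, 50) (0, 50)]
2. ⊥bis P7·P0 via (22.675,28.31): [(12.5284, 0) (48, 0) (48, 50) (30.449, 50)]  |A|=1325.5672
3. ⊥bis P7·P1 via (26.57,29.65): [(18.9818, 18.0055) (12.5284, 0) (48, 0) (48, 50) (39.8313, 50)]  |A|=1175.4756
4. ⊥bis P7·P2 via (40.69,23.57): [(18.9818, 18.0055) (12.5284, 0) (40.69, 0) (40.69, 50) (39.8313, 50)]  |A|=809.9756
5. ⊥bis P7·P3 via (32.975,16.635): [(21.2981, 21.56) (40.69, 13.381) (40.69, 50) (39.8313, 50)]  |A|=367.2669
6. ⊥bis P7·P4 via (38.655,25.805): [(30.5638, 35.7787) (21.2981, 21.56) (40.69, 13.381) (40.69, 23.2965)]  |A|=225.9591
7. ⊥bis P7·P5 via (36.07,16.755): [(30.5638, 35.7787) (21.2981, 21.56) (32.8792, 16.6754) (40.69, 16.8702) (40.69, 23.2965)]  |A|=212.3322
8. ⊥bis P7·P6 via (34.365,18.3): [(30.5638, 35.7787) (21.5971, 22.0189) (39.3854, 16.8377) (40.69, 16.8702) (40.69, 23.2965)]  |A|=190.6461
9. ⊥bis P7·P8 via (31.09,22.29): [(30.5638, 35.7787) (28.3887, 32.4409) (31.9658, 18.9988) (39.3854, 16.8377) (40.69, 16.8702) (40.69, 23.2965)]  |A|=126.3592
10. canonical 6-gon: [(30.5638, 35.7787) (28.3887, 32.4409) (31.9658, 18.9988) (39.3854, 16.8377) (40.69, 16.8702) (40.69, 23.2965)]
11. shoelace: 126.3592

Area of P7's cell: 126.3592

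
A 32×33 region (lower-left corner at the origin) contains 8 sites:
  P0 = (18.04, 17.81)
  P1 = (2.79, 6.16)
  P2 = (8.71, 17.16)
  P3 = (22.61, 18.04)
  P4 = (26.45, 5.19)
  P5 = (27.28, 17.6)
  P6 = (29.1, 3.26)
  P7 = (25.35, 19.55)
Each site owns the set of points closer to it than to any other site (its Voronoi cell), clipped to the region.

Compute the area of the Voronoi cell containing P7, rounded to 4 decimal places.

1. box [0,32]×[0,33]: [(0, 0) (32, 0) (32, 33) (0, 33)]
2. ⊥bis P7·P0 via (21.695,18.68): [(26.1414, 0) (32, 0) (32, 33) (18.2864, 33)]  |A|=322.9411
3. ⊥bis P7·P1 via (14.07,12.855): [(26.1414, 0) (32, 0) (32, 33) (18.2864, 33)]  |A|=322.9411
4. ⊥bis P7·P2 via (17.03,18.355): [(26.1414, 0) (32, 0) (32, 33) (18.2864, 33)]  |A|=322.9411
5. ⊥bis P7·P3 via (23.98,18.795): [(19.9095, 26.1812) (32, 4.2422) (32, 33) (18.2864, 33)]  |A|=220.6035
6. ⊥bis P7·P4 via (25.9,12.37): [(19.9095, 26.1812) (27.4551, 12.4891) (32, 12.8373) (32, 33) (18.2864, 33)]  |A|=201.0717
7. ⊥bis P7·P5 via (26.315,18.575): [(19.9095, 26.1812) (24.8826, 17.1572) (32, 24.2017) (32, 33) (18.2864, 33)]  |A|=149.5731
8. ⊥bis P7·P6 via (27.225,11.405): [(19.9095, 26.1812) (24.8826, 17.1572) (32, 24.2017) (32, 33) (18.2864, 33)]  |A|=149.5731
9. canonical 5-gon: [(19.9095, 26.1812) (24.8826, 17.1572) (32, 24.2017) (32, 33) (18.2864, 33)]
10. shoelace: 149.5731

Area of P7's cell: 149.5731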